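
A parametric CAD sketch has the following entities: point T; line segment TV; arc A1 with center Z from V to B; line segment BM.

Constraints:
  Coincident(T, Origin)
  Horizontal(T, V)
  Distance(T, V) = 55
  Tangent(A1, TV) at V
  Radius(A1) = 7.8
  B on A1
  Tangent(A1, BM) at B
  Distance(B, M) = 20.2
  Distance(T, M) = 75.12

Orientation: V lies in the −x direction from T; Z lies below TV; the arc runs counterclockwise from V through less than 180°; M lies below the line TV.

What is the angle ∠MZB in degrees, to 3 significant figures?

68.9°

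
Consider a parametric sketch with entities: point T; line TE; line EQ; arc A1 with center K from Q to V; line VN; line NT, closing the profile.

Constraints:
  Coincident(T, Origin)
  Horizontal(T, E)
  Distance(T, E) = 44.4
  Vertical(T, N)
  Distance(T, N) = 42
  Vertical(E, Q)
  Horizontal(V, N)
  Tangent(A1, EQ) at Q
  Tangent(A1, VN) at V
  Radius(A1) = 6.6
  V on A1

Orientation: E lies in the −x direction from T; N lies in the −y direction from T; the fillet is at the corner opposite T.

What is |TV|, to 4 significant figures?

56.51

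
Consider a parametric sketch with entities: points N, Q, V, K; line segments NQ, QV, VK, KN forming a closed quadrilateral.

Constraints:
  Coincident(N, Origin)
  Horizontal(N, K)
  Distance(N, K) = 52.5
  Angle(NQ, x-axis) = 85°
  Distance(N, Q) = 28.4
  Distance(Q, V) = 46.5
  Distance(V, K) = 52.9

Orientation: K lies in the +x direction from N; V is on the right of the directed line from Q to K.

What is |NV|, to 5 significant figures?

18.426

N is at the origin; NK is horizontal with |NK| = 52.5 and K in +x, so K = (52.5, 0). NQ runs at 85.0° with |NQ| = 28.4, so Q = (2.4752, 28.292). V is determined by |QV| = 46.5 and |VK| = 52.9 together: it lies at the intersection of circle(Q, 46.5) and circle(K, 52.9). With |QK| = 57.471, the foot of the radical line on QK is 23.201 from Q and the perpendicular offset is √(46.5² − 23.201²) = 40.299. Taking the right-of-QK solution: V = (2.8318, -18.207).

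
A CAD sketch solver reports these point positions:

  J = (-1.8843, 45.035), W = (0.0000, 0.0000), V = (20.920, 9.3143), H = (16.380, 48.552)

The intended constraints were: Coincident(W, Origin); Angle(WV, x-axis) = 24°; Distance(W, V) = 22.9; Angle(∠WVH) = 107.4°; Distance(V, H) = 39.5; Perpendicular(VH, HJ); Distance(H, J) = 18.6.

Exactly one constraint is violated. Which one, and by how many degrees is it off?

Perpendicular(VH, HJ) — off by 4.30°.

W = (0.00, 0.00) ✓; WV at 24.00° ✓; |WV| = 22.90 ✓; ∠WVH = 107.4° ✓; |VH| = 39.50 ✓; ∠(VH, HJ) = 94.30° ✗; |HJ| = 18.60 ✓.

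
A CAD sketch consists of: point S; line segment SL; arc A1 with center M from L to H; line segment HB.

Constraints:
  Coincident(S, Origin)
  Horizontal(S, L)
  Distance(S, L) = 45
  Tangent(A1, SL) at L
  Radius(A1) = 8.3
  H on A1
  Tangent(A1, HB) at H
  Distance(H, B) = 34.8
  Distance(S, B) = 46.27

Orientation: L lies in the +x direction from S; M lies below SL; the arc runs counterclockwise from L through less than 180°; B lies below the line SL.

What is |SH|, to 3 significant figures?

37.6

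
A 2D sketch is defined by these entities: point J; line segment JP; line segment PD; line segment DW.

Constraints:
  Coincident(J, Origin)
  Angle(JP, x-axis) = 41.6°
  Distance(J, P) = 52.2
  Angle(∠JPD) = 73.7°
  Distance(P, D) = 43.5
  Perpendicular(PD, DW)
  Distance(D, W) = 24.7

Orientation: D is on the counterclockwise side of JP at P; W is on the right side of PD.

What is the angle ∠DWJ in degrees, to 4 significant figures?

21.09°

J is at the origin; JP runs at 41.6° with length 52.2, so P = 52.2·(cos 41.6°, sin 41.6°) = (39.04, 34.66). ∠JPD = 73.7°, so PD runs at 41.6° + (180° − 73.7°) = 147.9° from the x-axis; with |PD| = 43.5, D = P + 43.5·(cos 147.9°, sin 147.9°) = (2.185, 57.77). PD ⟂ DW; with |DW| = 24.7 on the right of PD, W = D + 24.7·(0.5314, 0.8471) = (15.31, 78.70). Then cos ∠DWJ = WD·WJ / (|WD||WJ|), giving 21.09°.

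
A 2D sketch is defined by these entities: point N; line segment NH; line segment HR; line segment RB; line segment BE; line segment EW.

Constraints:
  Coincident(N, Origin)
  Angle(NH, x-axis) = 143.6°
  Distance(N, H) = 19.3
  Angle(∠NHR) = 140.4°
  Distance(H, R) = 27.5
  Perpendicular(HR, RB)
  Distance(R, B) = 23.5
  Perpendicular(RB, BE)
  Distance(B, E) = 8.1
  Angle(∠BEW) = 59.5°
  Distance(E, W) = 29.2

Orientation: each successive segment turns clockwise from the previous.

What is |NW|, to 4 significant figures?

51.04

RB ⟂ BE, so BE runs at -76.00°; with |BE| = 8.1, E = (2.574, 35.96). ∠BEW = 59.5° gives EW at 163.5° from the x-axis; with |EW| = 29.2, W = (-25.42, 44.26). Then |NW| = |W − N| = 51.04.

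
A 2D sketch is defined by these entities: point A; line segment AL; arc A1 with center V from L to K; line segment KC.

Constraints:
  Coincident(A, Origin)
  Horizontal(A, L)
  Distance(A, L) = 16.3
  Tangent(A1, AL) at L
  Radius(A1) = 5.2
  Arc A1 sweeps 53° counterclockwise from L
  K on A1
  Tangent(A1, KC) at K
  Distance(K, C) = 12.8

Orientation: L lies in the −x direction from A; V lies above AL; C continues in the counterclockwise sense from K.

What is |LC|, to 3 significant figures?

17.1

On A1, L sits at bearing -90° from V; a 53° counterclockwise sweep puts K at bearing -37°, so K = V + 5.2·(cos -37°, sin -37°) = (-12.1, 2.07). The tangent condition forces VK to be normal to KC, so KC runs along (−sin -37°, cos -37°); with |KC| = 12.8, C = (-4.44, 12.3). Then |LC| = |C − L| = 17.1.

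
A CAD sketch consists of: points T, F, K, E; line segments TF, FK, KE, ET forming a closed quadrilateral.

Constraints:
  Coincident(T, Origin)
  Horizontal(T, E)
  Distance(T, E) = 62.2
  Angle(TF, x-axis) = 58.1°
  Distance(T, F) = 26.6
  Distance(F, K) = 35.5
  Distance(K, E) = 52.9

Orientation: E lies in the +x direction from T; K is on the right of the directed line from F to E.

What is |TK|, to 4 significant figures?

16.77

Checks: |FK| = 35.50 ✓; |KE| = 52.90 ✓.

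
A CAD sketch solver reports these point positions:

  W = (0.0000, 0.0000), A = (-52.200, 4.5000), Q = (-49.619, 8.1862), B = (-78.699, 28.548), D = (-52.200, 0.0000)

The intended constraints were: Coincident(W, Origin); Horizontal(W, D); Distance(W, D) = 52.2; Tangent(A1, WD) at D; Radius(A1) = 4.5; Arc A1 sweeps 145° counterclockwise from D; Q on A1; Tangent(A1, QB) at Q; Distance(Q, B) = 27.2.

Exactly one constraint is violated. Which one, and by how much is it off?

Distance(Q, B) = 27.2 — off by 8.30.

W = (0.00, 0.00) ✓; W.y = 0.00, D.y = 0.00 ✓; |WD| = 52.20 ✓; ∠(AD, DW) = 90.00° ✓; |AD| = 4.500 ✓; bearing(A→Q) − bearing(A→D) = 145.0° ✓; |AQ| = 4.500 ✓; ∠(AQ, QB) = 90.00° ✓; |QB| = 35.50 ✗.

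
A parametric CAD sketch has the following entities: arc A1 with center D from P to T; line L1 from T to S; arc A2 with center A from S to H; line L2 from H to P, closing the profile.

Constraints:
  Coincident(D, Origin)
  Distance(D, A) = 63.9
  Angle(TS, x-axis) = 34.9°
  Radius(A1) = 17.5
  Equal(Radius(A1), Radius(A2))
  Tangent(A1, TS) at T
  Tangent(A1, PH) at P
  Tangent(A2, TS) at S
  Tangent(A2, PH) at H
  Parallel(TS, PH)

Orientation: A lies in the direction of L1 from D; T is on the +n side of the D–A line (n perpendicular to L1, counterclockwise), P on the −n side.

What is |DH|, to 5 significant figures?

66.253

The slot axis is L1's direction at 34.9°, so u = (cos 34.9°, sin 34.9°) = (0.82015, 0.57215) and n = (−sin 34.9°, cos 34.9°) = (-0.57215, 0.82015). D is at the origin and A lies 63.9 along u from D, so A = 63.9·u = (52.408, 36.560). Tangency of A1 to both parallel lines with radius 17.5 puts T and P at D ± 17.5·n: T = (-10.013, 14.353), P = (10.013, -14.353). Equal radii place S and H the same way about A: S = A + 17.5·n = (42.395, 50.913), H = A − 17.5·n = (62.420, 22.207). Then |DH| = |H − D| = 66.253.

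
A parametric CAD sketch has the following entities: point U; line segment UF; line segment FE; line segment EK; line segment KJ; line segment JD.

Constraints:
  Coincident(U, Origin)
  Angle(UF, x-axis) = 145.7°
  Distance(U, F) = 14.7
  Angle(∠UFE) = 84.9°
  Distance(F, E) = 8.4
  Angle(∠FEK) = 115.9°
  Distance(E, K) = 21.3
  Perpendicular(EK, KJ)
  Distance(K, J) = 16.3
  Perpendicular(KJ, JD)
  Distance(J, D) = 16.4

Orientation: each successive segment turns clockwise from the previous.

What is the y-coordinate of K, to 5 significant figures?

9.8024

U is at the origin; UF runs at 145.7° with length 14.7, so F = (-12.144, 8.2838). ∠UFE = 84.9° gives FE at 50.600° from the x-axis; with |FE| = 8.4, E = (-6.8119, 14.775). ∠FEK = 115.9° gives EK at -13.500° from the x-axis; with |EK| = 21.3, K = (13.900, 9.8024). So K.y = 9.8024.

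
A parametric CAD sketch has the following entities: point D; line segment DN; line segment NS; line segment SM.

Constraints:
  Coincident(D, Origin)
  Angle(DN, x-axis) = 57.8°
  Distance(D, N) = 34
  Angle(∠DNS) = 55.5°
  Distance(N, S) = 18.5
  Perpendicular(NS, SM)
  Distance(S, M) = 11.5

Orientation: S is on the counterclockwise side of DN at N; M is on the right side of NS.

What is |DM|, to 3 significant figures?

39.5

D is at the origin; DN runs at 57.8° with length 34.0, so N = 34.0·(cos 57.8°, sin 57.8°) = (18.1, 28.8). ∠DNS = 55.5°, so NS runs at 57.8° + (180° − 55.5°) = 182° from the x-axis; with |NS| = 18.5, S = N + 18.5·(cos 182°, sin 182°) = (-0.367, 28.0). NS is perpendicular to SM; with |SM| = 11.5 on the right of NS, M = S + 11.5·(-0.0401, 0.999) = (-0.829, 39.5). Then |DM| = |M − D| = 39.5.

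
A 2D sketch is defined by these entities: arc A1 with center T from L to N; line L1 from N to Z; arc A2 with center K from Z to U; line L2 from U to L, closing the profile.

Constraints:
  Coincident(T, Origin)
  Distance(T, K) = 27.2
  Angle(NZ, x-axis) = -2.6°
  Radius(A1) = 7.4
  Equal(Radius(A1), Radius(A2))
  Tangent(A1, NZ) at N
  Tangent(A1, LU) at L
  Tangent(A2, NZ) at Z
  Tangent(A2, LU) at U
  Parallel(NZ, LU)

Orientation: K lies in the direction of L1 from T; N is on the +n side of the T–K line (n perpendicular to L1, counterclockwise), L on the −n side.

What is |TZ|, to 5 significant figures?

28.189

The slot axis is L1's direction at -2.6°, so u = (cos -2.6°, sin -2.6°) = (0.99897, -0.045363) and n = (−sin -2.6°, cos -2.6°) = (0.045363, 0.99897). T is at the origin and K lies 27.2 along u from T, so K = 27.2·u = (27.172, -1.2339). Tangency of A1 to both parallel lines with radius 7.4 puts N and L at T ± 7.4·n: N = (0.33569, 7.3924), L = (-0.33569, -7.3924). Equal radii place Z and U the same way about K: Z = K + 7.4·n = (27.508, 6.1585), U = K − 7.4·n = (26.836, -8.6263). Then |TZ| = |Z − T| = 28.189.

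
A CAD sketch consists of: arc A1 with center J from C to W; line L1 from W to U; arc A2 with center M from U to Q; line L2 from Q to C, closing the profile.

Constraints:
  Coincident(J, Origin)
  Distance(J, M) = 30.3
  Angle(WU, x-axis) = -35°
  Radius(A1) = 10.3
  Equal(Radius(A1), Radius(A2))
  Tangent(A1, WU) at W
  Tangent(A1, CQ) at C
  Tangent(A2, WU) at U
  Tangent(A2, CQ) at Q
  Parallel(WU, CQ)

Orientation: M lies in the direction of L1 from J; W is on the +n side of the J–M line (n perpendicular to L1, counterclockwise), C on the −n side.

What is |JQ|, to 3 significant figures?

32.0

Tangency of A1 to both parallel lines with radius 10.3 puts W and C at J ± 10.3·n: W = (5.91, 8.44), C = (-5.91, -8.44). Equal radii place U and Q the same way about M: U = M + 10.3·n = (30.7, -8.94), Q = M − 10.3·n = (18.9, -25.8). Then |JQ| = |Q − J| = 32.0.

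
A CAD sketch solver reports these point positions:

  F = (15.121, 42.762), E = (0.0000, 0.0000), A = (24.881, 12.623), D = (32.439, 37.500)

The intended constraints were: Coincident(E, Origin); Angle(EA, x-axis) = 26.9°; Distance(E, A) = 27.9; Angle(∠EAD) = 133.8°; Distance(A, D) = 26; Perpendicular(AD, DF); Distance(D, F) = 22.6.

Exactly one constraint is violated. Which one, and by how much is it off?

Distance(D, F) = 22.6 — off by 4.50.

E = (0.00, 0.00) ✓; EA at 26.90° ✓; |EA| = 27.90 ✓; ∠EAD = 133.8° ✓; |AD| = 26.00 ✓; ∠(AD, DF) = 90.00° ✓; |DF| = 18.10 ✗.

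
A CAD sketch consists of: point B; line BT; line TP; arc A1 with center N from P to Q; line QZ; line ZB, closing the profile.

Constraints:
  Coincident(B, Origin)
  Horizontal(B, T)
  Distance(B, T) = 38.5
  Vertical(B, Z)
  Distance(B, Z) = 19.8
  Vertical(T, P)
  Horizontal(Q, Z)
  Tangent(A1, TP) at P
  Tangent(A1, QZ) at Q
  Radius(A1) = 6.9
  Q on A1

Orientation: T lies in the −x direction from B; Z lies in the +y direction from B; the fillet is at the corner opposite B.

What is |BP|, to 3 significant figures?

40.6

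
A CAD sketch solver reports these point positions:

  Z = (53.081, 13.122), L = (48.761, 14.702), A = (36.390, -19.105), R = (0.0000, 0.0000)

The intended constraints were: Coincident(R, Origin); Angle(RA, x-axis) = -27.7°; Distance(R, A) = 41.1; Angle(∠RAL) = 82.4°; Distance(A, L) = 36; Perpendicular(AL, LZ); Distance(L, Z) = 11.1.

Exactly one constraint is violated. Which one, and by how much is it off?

Distance(L, Z) = 11.1 — off by 6.50.

R = (0.00, 0.00) ✓; RA at -27.70° ✓; |RA| = 41.10 ✓; ∠RAL = 82.40° ✓; |AL| = 36.00 ✓; ∠(AL, LZ) = 89.99° ✓; |LZ| = 4.600 ✗.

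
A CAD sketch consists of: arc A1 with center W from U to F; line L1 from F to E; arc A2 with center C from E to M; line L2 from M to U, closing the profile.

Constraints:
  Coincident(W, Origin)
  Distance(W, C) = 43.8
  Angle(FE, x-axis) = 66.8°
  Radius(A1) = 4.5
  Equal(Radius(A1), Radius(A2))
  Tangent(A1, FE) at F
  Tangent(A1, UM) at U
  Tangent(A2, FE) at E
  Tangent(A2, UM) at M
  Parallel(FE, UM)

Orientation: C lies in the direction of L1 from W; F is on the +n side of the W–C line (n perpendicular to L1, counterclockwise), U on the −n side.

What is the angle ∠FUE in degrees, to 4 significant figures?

78.39°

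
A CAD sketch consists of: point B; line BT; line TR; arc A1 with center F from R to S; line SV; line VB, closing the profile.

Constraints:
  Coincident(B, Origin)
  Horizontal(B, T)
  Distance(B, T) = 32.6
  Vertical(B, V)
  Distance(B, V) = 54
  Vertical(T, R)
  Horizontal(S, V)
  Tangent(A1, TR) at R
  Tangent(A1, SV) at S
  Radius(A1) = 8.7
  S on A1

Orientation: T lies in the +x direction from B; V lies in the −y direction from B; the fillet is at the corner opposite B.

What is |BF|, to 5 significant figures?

51.218

BV is vertical with |BV| = 54.0 and V on the −y side, so V = (0.0000, -54.000). The virtual corner opposite B is at (32.600, -54.000). Since A1 is tangent to TR there, FR ⟂ TR and tangency of A1 to SV means the radius FS is perpendicular to SV, with radius 8.7, so the center F sits 8.7 in from both sides at F = (23.900, -45.300). Then |BF| = |F − B| = 51.218.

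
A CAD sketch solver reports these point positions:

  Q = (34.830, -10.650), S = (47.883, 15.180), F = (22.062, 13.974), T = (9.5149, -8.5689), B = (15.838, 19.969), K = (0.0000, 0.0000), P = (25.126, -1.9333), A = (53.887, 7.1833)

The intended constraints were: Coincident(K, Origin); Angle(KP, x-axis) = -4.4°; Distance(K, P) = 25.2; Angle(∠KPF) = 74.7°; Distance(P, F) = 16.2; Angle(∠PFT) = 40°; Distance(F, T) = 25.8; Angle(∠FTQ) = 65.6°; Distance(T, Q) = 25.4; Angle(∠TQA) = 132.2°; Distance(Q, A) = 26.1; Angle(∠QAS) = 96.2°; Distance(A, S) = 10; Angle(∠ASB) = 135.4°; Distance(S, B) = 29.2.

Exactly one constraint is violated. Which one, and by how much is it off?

Distance(S, B) = 29.2 — off by 3.20.

K = (0.00, 0.00) ✓; KP at -4.400° ✓; |KP| = 25.20 ✓; ∠KPF = 74.70° ✓; |PF| = 16.20 ✓; ∠PFT = 40.00° ✓; |FT| = 25.80 ✓; ∠FTQ = 65.60° ✓; |TQ| = 25.40 ✓; ∠TQA = 132.2° ✓; |QA| = 26.10 ✓; ∠QAS = 96.20° ✓; |AS| = 10.00 ✓; ∠ASB = 135.4° ✓; |SB| = 32.40 ✗.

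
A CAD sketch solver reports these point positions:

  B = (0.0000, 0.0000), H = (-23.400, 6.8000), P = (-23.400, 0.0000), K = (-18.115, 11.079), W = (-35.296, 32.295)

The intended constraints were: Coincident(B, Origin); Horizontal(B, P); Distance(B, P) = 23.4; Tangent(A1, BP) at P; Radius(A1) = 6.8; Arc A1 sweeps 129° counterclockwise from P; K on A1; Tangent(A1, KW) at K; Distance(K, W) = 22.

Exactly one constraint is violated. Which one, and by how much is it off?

Distance(K, W) = 22 — off by 5.30.

B = (0.00, 0.00) ✓; B.y = 0.00, P.y = 0.00 ✓; |BP| = 23.40 ✓; ∠(HP, PB) = 90.00° ✓; |HP| = 6.800 ✓; bearing(H→K) − bearing(H→P) = 129.0° ✓; |HK| = 6.800 ✓; ∠(HK, KW) = 89.99° ✓; |KW| = 27.30 ✗.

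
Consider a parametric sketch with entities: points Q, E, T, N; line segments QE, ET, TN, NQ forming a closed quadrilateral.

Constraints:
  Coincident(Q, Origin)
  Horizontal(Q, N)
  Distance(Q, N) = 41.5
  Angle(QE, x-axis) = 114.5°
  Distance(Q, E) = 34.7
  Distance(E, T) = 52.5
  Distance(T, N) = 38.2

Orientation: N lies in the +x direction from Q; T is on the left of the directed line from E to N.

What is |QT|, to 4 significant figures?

53.55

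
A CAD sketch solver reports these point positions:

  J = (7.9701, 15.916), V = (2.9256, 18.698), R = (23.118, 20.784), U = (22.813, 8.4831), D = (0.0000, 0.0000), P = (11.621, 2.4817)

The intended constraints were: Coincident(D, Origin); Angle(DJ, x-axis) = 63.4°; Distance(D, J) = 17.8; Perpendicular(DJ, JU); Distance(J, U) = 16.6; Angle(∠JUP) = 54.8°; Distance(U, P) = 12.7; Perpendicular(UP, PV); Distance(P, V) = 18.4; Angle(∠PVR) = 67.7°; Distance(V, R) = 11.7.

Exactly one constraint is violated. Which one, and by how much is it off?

Distance(V, R) = 11.7 — off by 8.60.

D = (0.00, 0.00) ✓; DJ at 63.40° ✓; |DJ| = 17.80 ✓; ∠(DJ, JU) = 90.00° ✓; |JU| = 16.60 ✓; ∠JUP = 54.80° ✓; |UP| = 12.70 ✓; ∠(UP, PV) = 90.00° ✓; |PV| = 18.40 ✓; ∠PVR = 67.70° ✓; |VR| = 20.30 ✗.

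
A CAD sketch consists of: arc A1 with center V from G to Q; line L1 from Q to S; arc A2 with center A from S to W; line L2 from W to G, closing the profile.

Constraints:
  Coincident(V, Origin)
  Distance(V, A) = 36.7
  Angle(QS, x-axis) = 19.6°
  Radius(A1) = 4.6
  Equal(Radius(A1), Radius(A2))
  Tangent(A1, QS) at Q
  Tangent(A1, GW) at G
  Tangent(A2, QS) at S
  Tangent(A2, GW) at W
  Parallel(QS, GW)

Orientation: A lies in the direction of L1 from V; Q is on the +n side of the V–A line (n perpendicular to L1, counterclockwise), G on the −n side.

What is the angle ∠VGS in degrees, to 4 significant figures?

75.93°

The slot axis is L1's direction at 19.6°, so u = (cos 19.6°, sin 19.6°) = (0.9421, 0.3355) and n = (−sin 19.6°, cos 19.6°) = (-0.3355, 0.9421). V is at the origin and A lies 36.7 along u from V, so A = 36.7·u = (34.57, 12.31). Tangency of A1 to both parallel lines with radius 4.6 puts Q and G at V ± 4.6·n: Q = (-1.543, 4.333), G = (1.543, -4.333). Equal radii place S and W the same way about A: S = A + 4.6·n = (33.03, 16.64), W = A − 4.6·n = (36.12, 7.978). Then cos ∠VGS = GV·GS / (|GV||GS|), giving 75.93°.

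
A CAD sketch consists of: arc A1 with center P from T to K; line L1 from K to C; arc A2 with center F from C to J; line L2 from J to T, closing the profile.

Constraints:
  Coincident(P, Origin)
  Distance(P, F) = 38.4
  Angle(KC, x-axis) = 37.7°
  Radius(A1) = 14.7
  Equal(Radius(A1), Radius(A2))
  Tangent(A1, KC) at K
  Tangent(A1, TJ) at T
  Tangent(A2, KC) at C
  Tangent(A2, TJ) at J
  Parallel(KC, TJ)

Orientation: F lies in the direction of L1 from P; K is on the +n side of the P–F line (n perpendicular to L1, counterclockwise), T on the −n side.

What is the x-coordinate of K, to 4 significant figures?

-8.989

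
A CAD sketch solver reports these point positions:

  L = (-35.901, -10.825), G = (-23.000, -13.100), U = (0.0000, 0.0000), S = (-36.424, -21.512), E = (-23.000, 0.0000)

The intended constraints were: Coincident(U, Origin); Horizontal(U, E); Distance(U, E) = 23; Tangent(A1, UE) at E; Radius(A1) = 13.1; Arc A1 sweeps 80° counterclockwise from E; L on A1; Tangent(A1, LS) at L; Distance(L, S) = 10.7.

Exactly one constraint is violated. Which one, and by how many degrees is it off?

Tangent(A1, LS) at L — off by 7.20°.

U = (0.00, 0.00) ✓; U.y = 0.00, E.y = 0.00 ✓; |UE| = 23.00 ✓; ∠(GE, EU) = 90.00° ✓; |GE| = 13.10 ✓; bearing(G→L) − bearing(G→E) = 80.00° ✓; |GL| = 13.10 ✓; ∠(GL, LS) = 82.80° ✗; |LS| = 10.70 ✓.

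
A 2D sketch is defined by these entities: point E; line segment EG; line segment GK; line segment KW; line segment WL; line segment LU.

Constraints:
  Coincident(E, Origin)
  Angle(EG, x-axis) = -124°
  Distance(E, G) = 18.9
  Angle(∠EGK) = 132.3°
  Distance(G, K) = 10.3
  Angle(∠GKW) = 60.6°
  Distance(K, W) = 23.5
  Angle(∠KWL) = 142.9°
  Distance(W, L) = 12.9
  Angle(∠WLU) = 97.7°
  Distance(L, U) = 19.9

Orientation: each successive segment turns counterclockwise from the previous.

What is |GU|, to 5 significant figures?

24.905

E is at the origin; EG runs at -124.0° with length 18.9, so G = (-10.569, -15.669). ∠EGK = 132.3° gives GK at -76.300° from the x-axis; with |GK| = 10.3, K = (-8.1293, -25.676). ∠GKW = 60.6° gives KW at 43.100° from the x-axis; with |KW| = 23.5, W = (9.0295, -9.6188). ∠KWL = 142.9° gives WL at 80.200° from the x-axis; with |WL| = 12.9, L = (11.225, 3.0929). ∠WLU = 97.7° gives LU at 162.50° from the x-axis; with |LU| = 19.9, U = (-7.7538, 9.0770). Then |GU| = |U − G| = 24.905.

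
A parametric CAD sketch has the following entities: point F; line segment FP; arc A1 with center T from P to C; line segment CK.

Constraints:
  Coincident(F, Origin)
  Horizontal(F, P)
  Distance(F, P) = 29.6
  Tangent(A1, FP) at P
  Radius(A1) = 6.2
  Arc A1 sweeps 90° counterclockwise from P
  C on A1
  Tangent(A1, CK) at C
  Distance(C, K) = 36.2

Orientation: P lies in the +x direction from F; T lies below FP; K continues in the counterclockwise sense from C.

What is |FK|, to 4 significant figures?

48.43

F is at the origin; F and P share the same y with |FP| = 29.6 and P on the +x side, so P = (29.60, 0.000). Since A1 is tangent to FP there, TP ⟂ FP, so T = P + (0, -6.2) = (29.60, -6.200). On A1, P sits at bearing 90° from T; a 90° counterclockwise sweep puts C at bearing 180°, so C = T + 6.2·(cos 180°, sin 180°) = (23.40, -6.200). The tangent condition forces TC to be normal to CK, so CK runs along (−sin 180°, cos 180°); with |CK| = 36.2, K = (23.40, -42.40). Then |FK| = |K − F| = 48.43.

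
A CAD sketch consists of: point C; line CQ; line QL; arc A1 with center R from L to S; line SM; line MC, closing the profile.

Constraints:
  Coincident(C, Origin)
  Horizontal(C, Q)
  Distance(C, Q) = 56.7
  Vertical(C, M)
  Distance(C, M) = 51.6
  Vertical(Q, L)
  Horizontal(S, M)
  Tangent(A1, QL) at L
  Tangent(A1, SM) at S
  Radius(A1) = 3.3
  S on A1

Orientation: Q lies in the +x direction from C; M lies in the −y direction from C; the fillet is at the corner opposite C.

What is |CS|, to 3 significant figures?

74.3

C is at the origin; C and Q share the same y with |CQ| = 56.7 and Q on the +x side, so Q = (56.7, 0.00). CM is vertical with |CM| = 51.6 and M on the −y side, so M = (0.00, -51.6). The virtual corner opposite C is at (56.7, -51.6). Since A1 is tangent to QL there, RL ⟂ QL and tangency of A1 to SM means the radius RS is perpendicular to SM, with radius 3.3, so the center R sits 3.3 in from both sides at R = (53.4, -48.3). That places the tangent points at L = (56.7, -48.3) on QL and S = (53.4, -51.6) on SM. Then |CS| = |S − C| = 74.3.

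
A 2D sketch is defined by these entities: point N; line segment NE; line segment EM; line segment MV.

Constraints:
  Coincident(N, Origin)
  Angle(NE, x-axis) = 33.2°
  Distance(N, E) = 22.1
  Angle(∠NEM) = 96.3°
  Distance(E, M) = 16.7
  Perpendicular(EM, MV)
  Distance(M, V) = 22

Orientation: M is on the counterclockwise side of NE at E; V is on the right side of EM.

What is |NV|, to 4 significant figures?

47.95

N is at the origin; NE runs at 33.2° with length 22.1, so E = 22.1·(cos 33.2°, sin 33.2°) = (18.49, 12.10). ∠NEM = 96.3°, so EM runs at 33.2° + (180° − 96.3°) = 116.9° from the x-axis; with |EM| = 16.7, M = E + 16.7·(cos 116.9°, sin 116.9°) = (10.94, 26.99). The perpendicularity gives MV at right angles to EM; with |MV| = 22.0 on the right of EM, V = M + 22.0·(0.8918, 0.4524) = (30.56, 36.95). Then |NV| = |V − N| = 47.95.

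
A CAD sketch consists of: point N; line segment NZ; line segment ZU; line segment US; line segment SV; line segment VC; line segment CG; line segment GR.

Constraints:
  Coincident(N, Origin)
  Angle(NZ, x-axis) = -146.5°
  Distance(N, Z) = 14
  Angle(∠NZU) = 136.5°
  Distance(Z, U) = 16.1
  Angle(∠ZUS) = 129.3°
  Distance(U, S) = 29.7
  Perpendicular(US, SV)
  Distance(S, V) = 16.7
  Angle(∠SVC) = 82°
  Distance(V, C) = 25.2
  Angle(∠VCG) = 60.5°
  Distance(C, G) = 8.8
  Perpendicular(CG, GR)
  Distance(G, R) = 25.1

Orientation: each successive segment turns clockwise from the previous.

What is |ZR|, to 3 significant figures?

41.2

N is at the origin; NZ runs at -146.5° with length 14.0, so Z = (-11.7, -7.73). ∠NZU = 136.5° gives ZU at 170° from the x-axis; with |ZU| = 16.1, U = (-27.5, -4.93). ∠ZUS = 129.3° gives US at 119° from the x-axis; with |US| = 29.7, S = (-42.1, 21.0). US ⟂ SV, so SV runs at 29.3°; with |SV| = 16.7, V = (-27.5, 29.1). ∠SVC = 82.0° gives VC at -68.7° from the x-axis; with |VC| = 25.2, C = (-18.3, 5.66). ∠VCG = 60.5° gives CG at 172° from the x-axis; with |CG| = 8.8, G = (-27.1, 6.92). CG ⟂ GR, so GR runs at 81.8°; with |GR| = 25.1, R = (-23.5, 31.8). Then |ZR| = |R − Z| = 41.2.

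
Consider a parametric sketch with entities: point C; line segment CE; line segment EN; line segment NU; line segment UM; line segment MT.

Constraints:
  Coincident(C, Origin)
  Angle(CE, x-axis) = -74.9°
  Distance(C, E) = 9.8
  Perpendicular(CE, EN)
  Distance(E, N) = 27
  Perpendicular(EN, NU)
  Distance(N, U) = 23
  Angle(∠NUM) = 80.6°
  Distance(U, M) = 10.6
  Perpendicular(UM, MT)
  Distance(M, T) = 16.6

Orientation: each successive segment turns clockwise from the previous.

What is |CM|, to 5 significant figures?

20.129

C is at the origin; CE runs at -74.9° with length 9.8, so E = (2.5529, -9.4616). CE is perpendicular to EN, so EN runs at -164.90°; with |EN| = 27.0, N = (-23.515, -16.495). The perpendicularity gives NU at right angles to EN, so NU runs at 105.10°; with |NU| = 23.0, U = (-29.506, 5.7106). ∠NUM = 80.6° gives UM at 5.7000° from the x-axis; with |UM| = 10.6, M = (-18.959, 6.7634). Then |CM| = |M − C| = 20.129.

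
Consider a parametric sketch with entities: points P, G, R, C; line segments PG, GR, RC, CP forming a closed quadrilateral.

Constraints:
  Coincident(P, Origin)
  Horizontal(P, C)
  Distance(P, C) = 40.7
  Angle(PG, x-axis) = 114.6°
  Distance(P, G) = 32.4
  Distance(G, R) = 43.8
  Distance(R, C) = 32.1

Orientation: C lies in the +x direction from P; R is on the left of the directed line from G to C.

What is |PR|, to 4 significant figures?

42.90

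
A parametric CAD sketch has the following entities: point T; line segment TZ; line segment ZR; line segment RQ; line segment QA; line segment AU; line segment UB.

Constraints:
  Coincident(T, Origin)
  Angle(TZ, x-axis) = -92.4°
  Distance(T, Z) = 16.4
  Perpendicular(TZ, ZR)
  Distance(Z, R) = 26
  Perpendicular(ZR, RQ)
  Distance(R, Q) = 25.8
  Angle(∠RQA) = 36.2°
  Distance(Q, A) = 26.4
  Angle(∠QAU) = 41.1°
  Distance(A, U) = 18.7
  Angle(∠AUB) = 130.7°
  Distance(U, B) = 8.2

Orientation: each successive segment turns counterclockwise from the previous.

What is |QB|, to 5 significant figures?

11.887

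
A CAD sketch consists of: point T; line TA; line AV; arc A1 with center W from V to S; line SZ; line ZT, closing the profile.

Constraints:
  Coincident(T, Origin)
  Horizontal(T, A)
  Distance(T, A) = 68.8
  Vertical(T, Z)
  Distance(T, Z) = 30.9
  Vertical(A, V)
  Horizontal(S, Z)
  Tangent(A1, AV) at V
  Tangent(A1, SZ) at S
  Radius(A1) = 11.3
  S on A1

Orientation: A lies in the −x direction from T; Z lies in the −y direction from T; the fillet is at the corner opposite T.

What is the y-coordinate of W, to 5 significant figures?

-19.600

T is at the origin; T and A share the same y with |TA| = 68.8 and A on the −x side, so A = (-68.800, 0.0000). TZ is vertical with |TZ| = 30.9 and Z on the −y side, so Z = (0.0000, -30.900). The virtual corner opposite T is at (-68.800, -30.900). Since A1 is tangent to AV there, WV ⟂ AV and A1 meets SZ tangentially, so WS is at right angles to SZ, with radius 11.3, so the center W sits 11.3 in from both sides at W = (-57.500, -19.600). So W.y = -19.600.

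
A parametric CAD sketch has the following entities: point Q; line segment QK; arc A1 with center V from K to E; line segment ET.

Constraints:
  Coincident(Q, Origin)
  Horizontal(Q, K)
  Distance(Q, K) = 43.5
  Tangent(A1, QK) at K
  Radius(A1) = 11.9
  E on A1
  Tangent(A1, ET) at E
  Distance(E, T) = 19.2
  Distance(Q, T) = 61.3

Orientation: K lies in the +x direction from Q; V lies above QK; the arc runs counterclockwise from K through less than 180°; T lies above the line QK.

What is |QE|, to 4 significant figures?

56.97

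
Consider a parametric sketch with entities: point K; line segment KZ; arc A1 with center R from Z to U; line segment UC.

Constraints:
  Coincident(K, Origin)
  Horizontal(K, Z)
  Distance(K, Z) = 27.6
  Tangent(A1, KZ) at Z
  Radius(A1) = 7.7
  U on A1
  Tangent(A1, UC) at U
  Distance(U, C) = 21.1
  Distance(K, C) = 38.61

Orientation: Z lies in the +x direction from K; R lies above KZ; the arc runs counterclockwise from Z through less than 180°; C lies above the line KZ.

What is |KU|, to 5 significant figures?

36.206

Checks: K = (0.00, 0.00) ✓; |RU| = 7.700 ✓; ∠(RU, UC) = 90.00° ✓; |UC| = 21.10 ✓; |KC| = 38.61 ✓.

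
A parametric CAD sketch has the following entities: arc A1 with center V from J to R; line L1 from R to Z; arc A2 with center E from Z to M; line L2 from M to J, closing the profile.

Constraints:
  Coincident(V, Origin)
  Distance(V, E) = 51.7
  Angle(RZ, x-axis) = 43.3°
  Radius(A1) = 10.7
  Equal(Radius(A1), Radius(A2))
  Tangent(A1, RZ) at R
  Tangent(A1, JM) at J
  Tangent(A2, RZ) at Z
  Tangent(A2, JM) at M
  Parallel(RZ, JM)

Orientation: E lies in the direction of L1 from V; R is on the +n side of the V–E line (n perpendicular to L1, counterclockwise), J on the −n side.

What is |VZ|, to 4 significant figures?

52.80

The slot axis is L1's direction at 43.3°, so u = (cos 43.3°, sin 43.3°) = (0.7278, 0.6858) and n = (−sin 43.3°, cos 43.3°) = (-0.6858, 0.7278). V is at the origin and E lies 51.7 along u from V, so E = 51.7·u = (37.63, 35.46). Tangency of A1 to both parallel lines with radius 10.7 puts R and J at V ± 10.7·n: R = (-7.338, 7.787), J = (7.338, -7.787). Equal radii place Z and M the same way about E: Z = E + 10.7·n = (30.29, 43.24), M = E − 10.7·n = (44.96, 27.67). Then |VZ| = |Z − V| = 52.80.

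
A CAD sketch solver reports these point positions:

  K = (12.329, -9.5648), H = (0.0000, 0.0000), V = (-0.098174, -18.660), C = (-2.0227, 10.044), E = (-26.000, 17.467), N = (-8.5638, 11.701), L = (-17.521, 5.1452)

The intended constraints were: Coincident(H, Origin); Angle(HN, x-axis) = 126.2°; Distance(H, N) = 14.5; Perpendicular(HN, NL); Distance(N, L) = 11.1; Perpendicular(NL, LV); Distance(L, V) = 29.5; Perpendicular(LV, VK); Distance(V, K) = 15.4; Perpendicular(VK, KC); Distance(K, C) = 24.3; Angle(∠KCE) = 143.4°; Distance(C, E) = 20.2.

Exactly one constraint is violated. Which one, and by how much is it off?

Distance(C, E) = 20.2 — off by 4.90.

H = (0.00, 0.00) ✓; HN at 126.2° ✓; |HN| = 14.50 ✓; ∠(HN, NL) = 90.00° ✓; |NL| = 11.10 ✓; ∠(NL, LV) = 90.00° ✓; |LV| = 29.50 ✓; ∠(LV, VK) = 90.00° ✓; |VK| = 15.40 ✓; ∠(VK, KC) = 90.00° ✓; |KC| = 24.30 ✓; ∠KCE = 143.4° ✓; |CE| = 25.10 ✗.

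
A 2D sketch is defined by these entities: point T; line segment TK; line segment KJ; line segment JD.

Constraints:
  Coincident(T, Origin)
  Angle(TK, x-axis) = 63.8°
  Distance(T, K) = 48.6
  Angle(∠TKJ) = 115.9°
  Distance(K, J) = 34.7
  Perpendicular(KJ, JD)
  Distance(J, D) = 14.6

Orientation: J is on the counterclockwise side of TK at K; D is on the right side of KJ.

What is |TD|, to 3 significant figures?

80.8

∠TKJ = 115.9°, so KJ runs at 63.8° + (180° − 115.9°) = 128° from the x-axis; with |KJ| = 34.7, J = K + 34.7·(cos 128°, sin 128°) = (0.141, 71.0). KJ ⟂ JD; with |JD| = 14.6 on the right of KJ, D = J + 14.6·(0.789, 0.614) = (11.7, 80.0). Then |TD| = |D − T| = 80.8.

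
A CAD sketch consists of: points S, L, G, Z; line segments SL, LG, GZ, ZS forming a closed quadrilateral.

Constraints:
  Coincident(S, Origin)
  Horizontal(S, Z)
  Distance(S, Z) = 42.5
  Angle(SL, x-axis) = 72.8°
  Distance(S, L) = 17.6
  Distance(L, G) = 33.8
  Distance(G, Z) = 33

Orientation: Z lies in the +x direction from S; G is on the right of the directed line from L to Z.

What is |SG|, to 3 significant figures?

20.9

S is at the origin; S and Z share the same y with |SZ| = 42.5 and Z in +x, so Z = (42.5, 0). SL runs at 72.8° with |SL| = 17.6, so L = (5.20, 16.8). G is determined by |LG| = 33.8 and |GZ| = 33.0 together: it lies at the intersection of circle(L, 33.8) and circle(Z, 33.0). With |LZ| = 40.9, the foot of the radical line on LZ is 21.1 from L and the perpendicular offset is √(33.8² − 21.1²) = 26.4. Taking the right-of-LZ solution: G = (13.6, -15.9).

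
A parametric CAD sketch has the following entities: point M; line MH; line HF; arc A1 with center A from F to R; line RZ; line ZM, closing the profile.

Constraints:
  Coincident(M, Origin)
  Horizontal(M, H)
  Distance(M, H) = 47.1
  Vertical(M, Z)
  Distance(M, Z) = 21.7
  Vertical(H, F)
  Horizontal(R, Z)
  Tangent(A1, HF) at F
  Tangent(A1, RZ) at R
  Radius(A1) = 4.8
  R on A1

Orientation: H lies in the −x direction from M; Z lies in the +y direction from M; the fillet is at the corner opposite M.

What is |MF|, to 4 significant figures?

50.04

The virtual corner opposite M is at (-47.10, 21.70). Since A1 is tangent to HF there, AF ⟂ HF and the tangent condition forces AR to be normal to RZ, with radius 4.8, so the center A sits 4.8 in from both sides at A = (-42.30, 16.90). That places the tangent points at F = (-47.10, 16.90) on HF and R = (-42.30, 21.70) on RZ. Then |MF| = |F − M| = 50.04.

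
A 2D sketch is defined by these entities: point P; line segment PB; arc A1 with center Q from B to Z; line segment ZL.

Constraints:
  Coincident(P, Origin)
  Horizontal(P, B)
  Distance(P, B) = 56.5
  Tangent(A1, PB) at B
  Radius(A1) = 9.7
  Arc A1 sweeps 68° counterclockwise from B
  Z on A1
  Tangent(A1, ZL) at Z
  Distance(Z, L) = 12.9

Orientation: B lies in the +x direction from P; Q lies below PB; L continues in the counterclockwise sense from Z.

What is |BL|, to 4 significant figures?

22.72

P is at the origin; P and B share the same y with |PB| = 56.5 and B on the +x side, so B = (56.50, 0.000). The tangent condition forces QB to be normal to PB, so Q = B + (0, -9.7) = (56.50, -9.700). On A1, B sits at bearing 90° from Q; a 68° counterclockwise sweep puts Z at bearing 158°, so Z = Q + 9.7·(cos 158°, sin 158°) = (47.51, -6.066). Tangency of A1 to ZL means the radius QZ is perpendicular to ZL, so ZL runs along (−sin 158°, cos 158°); with |ZL| = 12.9, L = (42.67, -18.03). Then |BL| = |L − B| = 22.72.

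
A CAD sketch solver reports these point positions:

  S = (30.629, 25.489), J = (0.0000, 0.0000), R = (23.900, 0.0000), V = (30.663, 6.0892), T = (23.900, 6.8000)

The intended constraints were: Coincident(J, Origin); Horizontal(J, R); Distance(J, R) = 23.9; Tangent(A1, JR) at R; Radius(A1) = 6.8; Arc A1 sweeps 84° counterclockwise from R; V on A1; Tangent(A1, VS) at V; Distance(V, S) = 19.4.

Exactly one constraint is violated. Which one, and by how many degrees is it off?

Tangent(A1, VS) at V — off by 6.10°.

J = (0.00, 0.00) ✓; J.y = 0.00, R.y = 0.00 ✓; |JR| = 23.90 ✓; ∠(TR, RJ) = 90.00° ✓; |TR| = 6.800 ✓; bearing(T→V) − bearing(T→R) = 84.00° ✓; |TV| = 6.800 ✓; ∠(TV, VS) = 83.90° ✗; |VS| = 19.40 ✓.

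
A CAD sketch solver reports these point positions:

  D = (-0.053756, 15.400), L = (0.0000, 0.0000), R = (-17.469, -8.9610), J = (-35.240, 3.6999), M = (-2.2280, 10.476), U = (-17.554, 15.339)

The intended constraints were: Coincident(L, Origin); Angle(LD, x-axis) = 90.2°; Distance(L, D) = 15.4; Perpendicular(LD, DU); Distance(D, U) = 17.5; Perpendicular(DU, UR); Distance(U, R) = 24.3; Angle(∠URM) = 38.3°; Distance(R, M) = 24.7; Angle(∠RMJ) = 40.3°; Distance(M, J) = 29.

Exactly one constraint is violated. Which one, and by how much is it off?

Distance(M, J) = 29 — off by 4.70.

L = (0.00, 0.00) ✓; LD at 90.20° ✓; |LD| = 15.40 ✓; ∠(LD, DU) = 90.00° ✓; |DU| = 17.50 ✓; ∠(DU, UR) = 90.00° ✓; |UR| = 24.30 ✓; ∠URM = 38.30° ✓; |RM| = 24.70 ✓; ∠RMJ = 40.30° ✓; |MJ| = 33.70 ✗.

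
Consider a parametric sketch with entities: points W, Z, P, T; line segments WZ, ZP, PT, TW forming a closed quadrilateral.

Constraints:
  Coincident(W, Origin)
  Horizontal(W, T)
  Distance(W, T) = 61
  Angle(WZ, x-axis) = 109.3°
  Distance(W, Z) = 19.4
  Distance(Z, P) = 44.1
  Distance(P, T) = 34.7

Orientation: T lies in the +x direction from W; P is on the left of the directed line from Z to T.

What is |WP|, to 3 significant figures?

44.9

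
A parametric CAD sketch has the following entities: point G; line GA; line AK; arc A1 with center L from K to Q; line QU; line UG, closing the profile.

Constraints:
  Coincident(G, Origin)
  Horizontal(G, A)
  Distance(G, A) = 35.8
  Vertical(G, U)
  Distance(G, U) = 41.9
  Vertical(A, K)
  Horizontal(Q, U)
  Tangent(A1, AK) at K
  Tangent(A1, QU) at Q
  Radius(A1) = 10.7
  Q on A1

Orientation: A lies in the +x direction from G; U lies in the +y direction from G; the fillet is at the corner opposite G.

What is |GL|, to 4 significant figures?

40.04

G is at the origin; GA is horizontal with |GA| = 35.8 and A on the +x side, so A = (35.80, 0.000). G and U share the same x with |GU| = 41.9 and U on the +y side, so U = (0.000, 41.90). The virtual corner opposite G is at (35.80, 41.90). The tangent condition forces LK to be normal to AK and tangency of A1 to QU means the radius LQ is perpendicular to QU, with radius 10.7, so the center L sits 10.7 in from both sides at L = (25.10, 31.20). Then |GL| = |L − G| = 40.04.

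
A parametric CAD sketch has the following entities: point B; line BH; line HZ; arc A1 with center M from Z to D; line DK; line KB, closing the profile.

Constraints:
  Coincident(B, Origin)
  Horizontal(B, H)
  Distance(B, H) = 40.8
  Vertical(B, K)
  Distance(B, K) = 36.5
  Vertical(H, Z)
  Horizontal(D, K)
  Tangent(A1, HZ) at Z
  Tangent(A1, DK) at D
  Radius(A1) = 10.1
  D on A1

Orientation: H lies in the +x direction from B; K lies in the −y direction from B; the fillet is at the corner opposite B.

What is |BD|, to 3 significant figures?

47.7

The virtual corner opposite B is at (40.8, -36.5). Since A1 is tangent to HZ there, MZ ⟂ HZ and tangency of A1 to DK means the radius MD is perpendicular to DK, with radius 10.1, so the center M sits 10.1 in from both sides at M = (30.7, -26.4). That places the tangent points at Z = (40.8, -26.4) on HZ and D = (30.7, -36.5) on DK. Then |BD| = |D − B| = 47.7.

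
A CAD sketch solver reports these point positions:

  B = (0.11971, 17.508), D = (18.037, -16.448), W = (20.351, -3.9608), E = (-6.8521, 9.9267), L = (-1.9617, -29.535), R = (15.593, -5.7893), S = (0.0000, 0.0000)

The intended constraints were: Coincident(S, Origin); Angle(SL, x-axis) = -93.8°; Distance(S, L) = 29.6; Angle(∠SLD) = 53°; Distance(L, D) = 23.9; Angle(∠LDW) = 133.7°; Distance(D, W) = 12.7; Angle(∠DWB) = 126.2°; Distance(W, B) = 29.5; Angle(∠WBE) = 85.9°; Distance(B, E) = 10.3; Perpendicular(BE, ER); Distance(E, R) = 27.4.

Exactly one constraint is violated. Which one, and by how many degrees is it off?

Perpendicular(BE, ER) — off by 7.60°.

S = (0.00, 0.00) ✓; SL at -93.80° ✓; |SL| = 29.60 ✓; ∠SLD = 53.00° ✓; |LD| = 23.90 ✓; ∠LDW = 133.7° ✓; |DW| = 12.70 ✓; ∠DWB = 126.2° ✓; |WB| = 29.50 ✓; ∠WBE = 85.90° ✓; |BE| = 10.30 ✓; ∠(BE, ER) = 97.60° ✗; |ER| = 27.40 ✓.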